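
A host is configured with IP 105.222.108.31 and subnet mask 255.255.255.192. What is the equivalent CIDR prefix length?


Binary: 11111111.11111111.11111111.11000000
Count leading 1s
Prefix: /26


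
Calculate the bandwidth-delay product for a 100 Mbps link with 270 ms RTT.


BDP = bandwidth * RTT
= 100 Mbps * 270 ms
= 100 * 1e6 * 270 / 1000 bits
= 27000000 bits
= 3375000 bytes
= 3295.8984 KB
BDP = 27000000 bits (3375000 bytes)


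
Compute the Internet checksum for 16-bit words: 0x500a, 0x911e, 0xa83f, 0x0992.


Sum all words (with carry folding):
+ 0x500a = 0x500a
+ 0x911e = 0xe128
+ 0xa83f = 0x8968
+ 0x0992 = 0x92fa
One's complement: ~0x92fa
Checksum = 0x6d05


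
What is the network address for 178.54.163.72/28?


IP:   10110010.00110110.10100011.01001000
Mask: 11111111.11111111.11111111.11110000
AND operation:
Net:  10110010.00110110.10100011.01000000
Network: 178.54.163.64/28


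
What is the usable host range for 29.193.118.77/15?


Network: 29.192.0.0
Broadcast: 29.193.255.255
First usable = network + 1
Last usable = broadcast - 1
Range: 29.192.0.1 to 29.193.255.254


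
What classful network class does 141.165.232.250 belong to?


First octet: 141
Binary: 10001101
10xxxxxx -> Class B (128-191)
Class B, default mask 255.255.0.0 (/16)


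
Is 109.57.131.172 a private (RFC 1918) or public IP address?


RFC 1918 private ranges:
  10.0.0.0/8 (10.0.0.0 - 10.255.255.255)
  172.16.0.0/12 (172.16.0.0 - 172.31.255.255)
  192.168.0.0/16 (192.168.0.0 - 192.168.255.255)
Public (not in any RFC 1918 range)


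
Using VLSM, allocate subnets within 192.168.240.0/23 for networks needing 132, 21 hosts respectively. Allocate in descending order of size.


132 hosts -> /24 (254 usable): 192.168.240.0/24
21 hosts -> /27 (30 usable): 192.168.241.0/27
Allocation: 192.168.240.0/24 (132 hosts, 254 usable); 192.168.241.0/27 (21 hosts, 30 usable)


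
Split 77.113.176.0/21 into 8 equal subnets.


New prefix = 21 + 3 = 24
Each subnet has 256 addresses
  77.113.176.0/24
  77.113.177.0/24
  77.113.178.0/24
  77.113.179.0/24
  77.113.180.0/24
  77.113.181.0/24
  77.113.182.0/24
  77.113.183.0/24
Subnets: 77.113.176.0/24, 77.113.177.0/24, 77.113.178.0/24, 77.113.179.0/24, 77.113.180.0/24, 77.113.181.0/24, 77.113.182.0/24, 77.113.183.0/24


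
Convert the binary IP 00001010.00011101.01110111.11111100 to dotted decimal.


00001010 = 10
00011101 = 29
01110111 = 119
11111100 = 252
IP: 10.29.119.252


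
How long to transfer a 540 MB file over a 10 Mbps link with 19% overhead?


Effective throughput = 10 * (1 - 19/100) = 8.1 Mbps
File size in Mb = 540 * 8 = 4320 Mb
Time = 4320 / 8.1
Time = 533.3333 seconds


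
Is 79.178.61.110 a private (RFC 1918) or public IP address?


RFC 1918 private ranges:
  10.0.0.0/8 (10.0.0.0 - 10.255.255.255)
  172.16.0.0/12 (172.16.0.0 - 172.31.255.255)
  192.168.0.0/16 (192.168.0.0 - 192.168.255.255)
Public (not in any RFC 1918 range)


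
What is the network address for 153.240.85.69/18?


IP:   10011001.11110000.01010101.01000101
Mask: 11111111.11111111.11000000.00000000
AND operation:
Net:  10011001.11110000.01000000.00000000
Network: 153.240.64.0/18


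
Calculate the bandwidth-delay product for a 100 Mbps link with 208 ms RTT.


BDP = bandwidth * RTT
= 100 Mbps * 208 ms
= 100 * 1e6 * 208 / 1000 bits
= 20800000 bits
= 2600000 bytes
= 2539.0625 KB
BDP = 20800000 bits (2600000 bytes)


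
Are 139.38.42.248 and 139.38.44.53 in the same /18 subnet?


Mask: 255.255.192.0
139.38.42.248 AND mask = 139.38.0.0
139.38.44.53 AND mask = 139.38.0.0
Yes, same subnet (139.38.0.0)


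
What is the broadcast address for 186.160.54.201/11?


Network: 186.160.0.0/11
Host bits = 21
Set all host bits to 1:
Broadcast: 186.191.255.255


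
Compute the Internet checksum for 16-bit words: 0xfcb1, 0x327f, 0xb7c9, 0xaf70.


Sum all words (with carry folding):
+ 0xfcb1 = 0xfcb1
+ 0x327f = 0x2f31
+ 0xb7c9 = 0xe6fa
+ 0xaf70 = 0x966b
One's complement: ~0x966b
Checksum = 0x6994


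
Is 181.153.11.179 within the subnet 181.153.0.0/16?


Subnet network: 181.153.0.0
Test IP AND mask: 181.153.0.0
Yes, 181.153.11.179 is in 181.153.0.0/16


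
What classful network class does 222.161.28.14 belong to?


First octet: 222
Binary: 11011110
110xxxxx -> Class C (192-223)
Class C, default mask 255.255.255.0 (/24)


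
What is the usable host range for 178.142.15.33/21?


Network: 178.142.8.0
Broadcast: 178.142.15.255
First usable = network + 1
Last usable = broadcast - 1
Range: 178.142.8.1 to 178.142.15.254


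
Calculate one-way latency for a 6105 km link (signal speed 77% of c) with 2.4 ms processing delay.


Speed = 0.77 * 3e5 km/s = 231000 km/s
Propagation delay = 6105 / 231000 = 0.0264 s = 26.4286 ms
Processing delay = 2.4 ms
Total one-way latency = 28.8286 ms


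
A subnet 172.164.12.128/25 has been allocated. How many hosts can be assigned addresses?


Host bits = 32 - 25 = 7
Total addresses = 2^7 = 128
Usable = total - 2 (network and broadcast)
Usable hosts: 126


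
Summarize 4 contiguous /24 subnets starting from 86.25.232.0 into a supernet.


Original prefix: /24
Number of subnets: 4 = 2^2
New prefix = 24 - 2 = 22
Supernet: 86.25.232.0/22


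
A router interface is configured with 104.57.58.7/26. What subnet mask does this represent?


/26 means 26 network bits, 6 host bits
Binary: 11111111111111111111111111000000
Mask: 255.255.255.192


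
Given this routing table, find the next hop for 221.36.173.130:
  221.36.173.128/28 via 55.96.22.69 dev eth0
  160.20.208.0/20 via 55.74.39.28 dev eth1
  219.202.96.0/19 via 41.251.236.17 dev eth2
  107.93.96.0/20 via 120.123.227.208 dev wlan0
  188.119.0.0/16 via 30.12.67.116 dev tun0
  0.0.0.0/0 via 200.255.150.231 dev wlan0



Longest prefix match for 221.36.173.130:
  /28 221.36.173.128: MATCH
  /20 160.20.208.0: no
  /19 219.202.96.0: no
  /20 107.93.96.0: no
  /16 188.119.0.0: no
  /0 0.0.0.0: MATCH
Selected: next-hop 55.96.22.69 via eth0 (matched /28)


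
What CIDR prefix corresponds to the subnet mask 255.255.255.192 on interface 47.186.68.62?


Binary: 11111111.11111111.11111111.11000000
Count leading 1s
Prefix: /26


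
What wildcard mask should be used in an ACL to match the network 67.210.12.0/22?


Subnet mask: 255.255.252.0
Wildcard = 255.255.255.255 - subnet mask
255 - 255 = 0
255 - 255 = 0
255 - 252 = 3
255 - 0 = 255
Wildcard: 0.0.3.255


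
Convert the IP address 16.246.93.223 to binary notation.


16 = 00010000
246 = 11110110
93 = 01011101
223 = 11011111
Binary: 00010000.11110110.01011101.11011111


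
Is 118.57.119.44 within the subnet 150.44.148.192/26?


Subnet network: 150.44.148.192
Test IP AND mask: 118.57.119.0
No, 118.57.119.44 is not in 150.44.148.192/26


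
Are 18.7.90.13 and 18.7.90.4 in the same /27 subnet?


Mask: 255.255.255.224
18.7.90.13 AND mask = 18.7.90.0
18.7.90.4 AND mask = 18.7.90.0
Yes, same subnet (18.7.90.0)


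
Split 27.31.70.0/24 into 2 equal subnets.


New prefix = 24 + 1 = 25
Each subnet has 128 addresses
  27.31.70.0/25
  27.31.70.128/25
Subnets: 27.31.70.0/25, 27.31.70.128/25


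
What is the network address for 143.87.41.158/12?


IP:   10001111.01010111.00101001.10011110
Mask: 11111111.11110000.00000000.00000000
AND operation:
Net:  10001111.01010000.00000000.00000000
Network: 143.80.0.0/12


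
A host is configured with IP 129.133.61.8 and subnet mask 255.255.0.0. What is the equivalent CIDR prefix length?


Binary: 11111111.11111111.00000000.00000000
Count leading 1s
Prefix: /16


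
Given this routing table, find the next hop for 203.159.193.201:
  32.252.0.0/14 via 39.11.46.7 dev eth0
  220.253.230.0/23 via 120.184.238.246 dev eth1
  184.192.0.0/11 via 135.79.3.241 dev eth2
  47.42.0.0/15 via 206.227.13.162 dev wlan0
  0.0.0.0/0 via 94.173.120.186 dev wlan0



Longest prefix match for 203.159.193.201:
  /14 32.252.0.0: no
  /23 220.253.230.0: no
  /11 184.192.0.0: no
  /15 47.42.0.0: no
  /0 0.0.0.0: MATCH
Selected: next-hop 94.173.120.186 via wlan0 (matched /0)


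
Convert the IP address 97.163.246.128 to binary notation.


97 = 01100001
163 = 10100011
246 = 11110110
128 = 10000000
Binary: 01100001.10100011.11110110.10000000


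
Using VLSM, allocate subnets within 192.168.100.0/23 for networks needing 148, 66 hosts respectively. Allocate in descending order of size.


148 hosts -> /24 (254 usable): 192.168.100.0/24
66 hosts -> /25 (126 usable): 192.168.101.0/25
Allocation: 192.168.100.0/24 (148 hosts, 254 usable); 192.168.101.0/25 (66 hosts, 126 usable)


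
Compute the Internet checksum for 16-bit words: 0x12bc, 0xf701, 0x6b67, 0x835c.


Sum all words (with carry folding):
+ 0x12bc = 0x12bc
+ 0xf701 = 0x09be
+ 0x6b67 = 0x7525
+ 0x835c = 0xf881
One's complement: ~0xf881
Checksum = 0x077e


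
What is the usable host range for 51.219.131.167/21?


Network: 51.219.128.0
Broadcast: 51.219.135.255
First usable = network + 1
Last usable = broadcast - 1
Range: 51.219.128.1 to 51.219.135.254


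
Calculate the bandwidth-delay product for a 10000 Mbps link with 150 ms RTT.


BDP = bandwidth * RTT
= 10000 Mbps * 150 ms
= 10000 * 1e6 * 150 / 1000 bits
= 1500000000 bits
= 187500000 bytes
= 183105.4688 KB
BDP = 1500000000 bits (187500000 bytes)


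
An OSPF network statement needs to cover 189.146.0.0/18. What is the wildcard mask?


Subnet mask: 255.255.192.0
Wildcard = 255.255.255.255 - subnet mask
255 - 255 = 0
255 - 255 = 0
255 - 192 = 63
255 - 0 = 255
Wildcard: 0.0.63.255


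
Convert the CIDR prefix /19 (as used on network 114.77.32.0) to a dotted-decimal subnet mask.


/19 means 19 network bits, 13 host bits
Binary: 11111111111111111110000000000000
Mask: 255.255.224.0


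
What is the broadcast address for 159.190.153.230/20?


Network: 159.190.144.0/20
Host bits = 12
Set all host bits to 1:
Broadcast: 159.190.159.255


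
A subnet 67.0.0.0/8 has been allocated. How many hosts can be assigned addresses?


Host bits = 32 - 8 = 24
Total addresses = 2^24 = 16777216
Usable = total - 2 (network and broadcast)
Usable hosts: 16777214


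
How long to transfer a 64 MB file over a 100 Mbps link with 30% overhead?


Effective throughput = 100 * (1 - 30/100) = 70 Mbps
File size in Mb = 64 * 8 = 512 Mb
Time = 512 / 70
Time = 7.3143 seconds


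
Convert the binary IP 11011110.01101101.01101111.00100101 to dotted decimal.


11011110 = 222
01101101 = 109
01101111 = 111
00100101 = 37
IP: 222.109.111.37


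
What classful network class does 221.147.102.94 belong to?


First octet: 221
Binary: 11011101
110xxxxx -> Class C (192-223)
Class C, default mask 255.255.255.0 (/24)


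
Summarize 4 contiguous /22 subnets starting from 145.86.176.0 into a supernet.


Original prefix: /22
Number of subnets: 4 = 2^2
New prefix = 22 - 2 = 20
Supernet: 145.86.176.0/20


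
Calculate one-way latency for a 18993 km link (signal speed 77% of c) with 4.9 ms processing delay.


Speed = 0.77 * 3e5 km/s = 231000 km/s
Propagation delay = 18993 / 231000 = 0.0822 s = 82.2208 ms
Processing delay = 4.9 ms
Total one-way latency = 87.1208 ms


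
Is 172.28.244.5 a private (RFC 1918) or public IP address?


RFC 1918 private ranges:
  10.0.0.0/8 (10.0.0.0 - 10.255.255.255)
  172.16.0.0/12 (172.16.0.0 - 172.31.255.255)
  192.168.0.0/16 (192.168.0.0 - 192.168.255.255)
Private (in 172.16.0.0/12)


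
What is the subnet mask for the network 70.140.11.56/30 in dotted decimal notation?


/30 means 30 network bits, 2 host bits
Binary: 11111111111111111111111111111100
Mask: 255.255.255.252


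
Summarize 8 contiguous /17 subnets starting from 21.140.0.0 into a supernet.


Original prefix: /17
Number of subnets: 8 = 2^3
New prefix = 17 - 3 = 14
Supernet: 21.140.0.0/14


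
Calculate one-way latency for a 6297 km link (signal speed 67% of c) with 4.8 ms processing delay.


Speed = 0.67 * 3e5 km/s = 201000 km/s
Propagation delay = 6297 / 201000 = 0.0313 s = 31.3284 ms
Processing delay = 4.8 ms
Total one-way latency = 36.1284 ms


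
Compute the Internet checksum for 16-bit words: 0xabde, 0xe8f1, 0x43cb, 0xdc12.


Sum all words (with carry folding):
+ 0xabde = 0xabde
+ 0xe8f1 = 0x94d0
+ 0x43cb = 0xd89b
+ 0xdc12 = 0xb4ae
One's complement: ~0xb4ae
Checksum = 0x4b51


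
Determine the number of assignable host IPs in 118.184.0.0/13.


Host bits = 32 - 13 = 19
Total addresses = 2^19 = 524288
Usable = total - 2 (network and broadcast)
Usable hosts: 524286


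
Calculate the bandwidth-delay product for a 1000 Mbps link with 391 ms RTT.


BDP = bandwidth * RTT
= 1000 Mbps * 391 ms
= 1000 * 1e6 * 391 / 1000 bits
= 391000000 bits
= 48875000 bytes
= 47729.4922 KB
BDP = 391000000 bits (48875000 bytes)


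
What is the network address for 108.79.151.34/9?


IP:   01101100.01001111.10010111.00100010
Mask: 11111111.10000000.00000000.00000000
AND operation:
Net:  01101100.00000000.00000000.00000000
Network: 108.0.0.0/9


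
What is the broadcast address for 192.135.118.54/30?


Network: 192.135.118.52/30
Host bits = 2
Set all host bits to 1:
Broadcast: 192.135.118.55


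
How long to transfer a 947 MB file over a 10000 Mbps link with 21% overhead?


Effective throughput = 10000 * (1 - 21/100) = 7900 Mbps
File size in Mb = 947 * 8 = 7576 Mb
Time = 7576 / 7900
Time = 0.959 seconds


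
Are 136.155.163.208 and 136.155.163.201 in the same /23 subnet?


Mask: 255.255.254.0
136.155.163.208 AND mask = 136.155.162.0
136.155.163.201 AND mask = 136.155.162.0
Yes, same subnet (136.155.162.0)


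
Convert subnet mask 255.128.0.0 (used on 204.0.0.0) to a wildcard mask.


Subnet mask: 255.128.0.0
Wildcard = 255.255.255.255 - subnet mask
255 - 255 = 0
255 - 128 = 127
255 - 0 = 255
255 - 0 = 255
Wildcard: 0.127.255.255


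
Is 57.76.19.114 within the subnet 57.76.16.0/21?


Subnet network: 57.76.16.0
Test IP AND mask: 57.76.16.0
Yes, 57.76.19.114 is in 57.76.16.0/21


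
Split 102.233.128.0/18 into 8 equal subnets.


New prefix = 18 + 3 = 21
Each subnet has 2048 addresses
  102.233.128.0/21
  102.233.136.0/21
  102.233.144.0/21
  102.233.152.0/21
  102.233.160.0/21
  102.233.168.0/21
  102.233.176.0/21
  102.233.184.0/21
Subnets: 102.233.128.0/21, 102.233.136.0/21, 102.233.144.0/21, 102.233.152.0/21, 102.233.160.0/21, 102.233.168.0/21, 102.233.176.0/21, 102.233.184.0/21


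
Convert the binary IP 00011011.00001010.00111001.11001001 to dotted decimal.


00011011 = 27
00001010 = 10
00111001 = 57
11001001 = 201
IP: 27.10.57.201


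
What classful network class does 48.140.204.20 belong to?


First octet: 48
Binary: 00110000
0xxxxxxx -> Class A (1-126)
Class A, default mask 255.0.0.0 (/8)


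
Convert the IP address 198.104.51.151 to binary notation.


198 = 11000110
104 = 01101000
51 = 00110011
151 = 10010111
Binary: 11000110.01101000.00110011.10010111


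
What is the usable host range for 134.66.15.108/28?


Network: 134.66.15.96
Broadcast: 134.66.15.111
First usable = network + 1
Last usable = broadcast - 1
Range: 134.66.15.97 to 134.66.15.110


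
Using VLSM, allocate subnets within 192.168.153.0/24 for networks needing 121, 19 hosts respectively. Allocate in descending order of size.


121 hosts -> /25 (126 usable): 192.168.153.0/25
19 hosts -> /27 (30 usable): 192.168.153.128/27
Allocation: 192.168.153.0/25 (121 hosts, 126 usable); 192.168.153.128/27 (19 hosts, 30 usable)


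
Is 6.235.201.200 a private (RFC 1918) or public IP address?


RFC 1918 private ranges:
  10.0.0.0/8 (10.0.0.0 - 10.255.255.255)
  172.16.0.0/12 (172.16.0.0 - 172.31.255.255)
  192.168.0.0/16 (192.168.0.0 - 192.168.255.255)
Public (not in any RFC 1918 range)


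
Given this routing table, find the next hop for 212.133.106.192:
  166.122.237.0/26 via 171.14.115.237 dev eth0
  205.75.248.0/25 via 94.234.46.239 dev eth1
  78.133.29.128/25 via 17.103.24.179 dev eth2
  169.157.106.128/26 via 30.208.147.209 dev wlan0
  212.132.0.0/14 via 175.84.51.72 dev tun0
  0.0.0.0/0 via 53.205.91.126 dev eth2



Longest prefix match for 212.133.106.192:
  /26 166.122.237.0: no
  /25 205.75.248.0: no
  /25 78.133.29.128: no
  /26 169.157.106.128: no
  /14 212.132.0.0: MATCH
  /0 0.0.0.0: MATCH
Selected: next-hop 175.84.51.72 via tun0 (matched /14)


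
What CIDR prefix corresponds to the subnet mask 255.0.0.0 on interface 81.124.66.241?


Binary: 11111111.00000000.00000000.00000000
Count leading 1s
Prefix: /8


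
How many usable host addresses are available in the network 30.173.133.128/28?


Host bits = 32 - 28 = 4
Total addresses = 2^4 = 16
Usable = total - 2 (network and broadcast)
Usable hosts: 14


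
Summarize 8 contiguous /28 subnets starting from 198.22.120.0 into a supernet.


Original prefix: /28
Number of subnets: 8 = 2^3
New prefix = 28 - 3 = 25
Supernet: 198.22.120.0/25


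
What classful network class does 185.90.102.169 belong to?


First octet: 185
Binary: 10111001
10xxxxxx -> Class B (128-191)
Class B, default mask 255.255.0.0 (/16)


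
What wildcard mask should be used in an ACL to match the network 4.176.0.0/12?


Subnet mask: 255.240.0.0
Wildcard = 255.255.255.255 - subnet mask
255 - 255 = 0
255 - 240 = 15
255 - 0 = 255
255 - 0 = 255
Wildcard: 0.15.255.255


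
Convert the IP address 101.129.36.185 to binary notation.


101 = 01100101
129 = 10000001
36 = 00100100
185 = 10111001
Binary: 01100101.10000001.00100100.10111001


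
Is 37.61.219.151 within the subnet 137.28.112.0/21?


Subnet network: 137.28.112.0
Test IP AND mask: 37.61.216.0
No, 37.61.219.151 is not in 137.28.112.0/21


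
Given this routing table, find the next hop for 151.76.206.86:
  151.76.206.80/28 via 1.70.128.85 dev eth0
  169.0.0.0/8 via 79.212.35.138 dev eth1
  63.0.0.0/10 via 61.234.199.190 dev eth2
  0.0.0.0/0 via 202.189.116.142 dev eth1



Longest prefix match for 151.76.206.86:
  /28 151.76.206.80: MATCH
  /8 169.0.0.0: no
  /10 63.0.0.0: no
  /0 0.0.0.0: MATCH
Selected: next-hop 1.70.128.85 via eth0 (matched /28)


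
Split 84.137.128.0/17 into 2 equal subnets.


New prefix = 17 + 1 = 18
Each subnet has 16384 addresses
  84.137.128.0/18
  84.137.192.0/18
Subnets: 84.137.128.0/18, 84.137.192.0/18


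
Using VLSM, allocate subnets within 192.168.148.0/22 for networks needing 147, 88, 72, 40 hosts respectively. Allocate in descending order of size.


147 hosts -> /24 (254 usable): 192.168.148.0/24
88 hosts -> /25 (126 usable): 192.168.149.0/25
72 hosts -> /25 (126 usable): 192.168.149.128/25
40 hosts -> /26 (62 usable): 192.168.150.0/26
Allocation: 192.168.148.0/24 (147 hosts, 254 usable); 192.168.149.0/25 (88 hosts, 126 usable); 192.168.149.128/25 (72 hosts, 126 usable); 192.168.150.0/26 (40 hosts, 62 usable)


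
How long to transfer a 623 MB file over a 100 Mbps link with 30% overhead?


Effective throughput = 100 * (1 - 30/100) = 70 Mbps
File size in Mb = 623 * 8 = 4984 Mb
Time = 4984 / 70
Time = 71.2 seconds


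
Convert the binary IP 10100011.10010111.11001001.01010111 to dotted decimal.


10100011 = 163
10010111 = 151
11001001 = 201
01010111 = 87
IP: 163.151.201.87


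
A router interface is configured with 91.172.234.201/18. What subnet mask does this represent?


/18 means 18 network bits, 14 host bits
Binary: 11111111111111111100000000000000
Mask: 255.255.192.0


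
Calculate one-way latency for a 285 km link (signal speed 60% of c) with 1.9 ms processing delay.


Speed = 0.6 * 3e5 km/s = 180000 km/s
Propagation delay = 285 / 180000 = 0.0016 s = 1.5833 ms
Processing delay = 1.9 ms
Total one-way latency = 3.4833 ms


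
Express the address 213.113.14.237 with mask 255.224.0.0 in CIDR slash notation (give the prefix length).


Binary: 11111111.11100000.00000000.00000000
Count leading 1s
Prefix: /11


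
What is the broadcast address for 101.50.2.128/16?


Network: 101.50.0.0/16
Host bits = 16
Set all host bits to 1:
Broadcast: 101.50.255.255


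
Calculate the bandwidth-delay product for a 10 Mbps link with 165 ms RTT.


BDP = bandwidth * RTT
= 10 Mbps * 165 ms
= 10 * 1e6 * 165 / 1000 bits
= 1650000 bits
= 206250 bytes
= 201.416 KB
BDP = 1650000 bits (206250 bytes)


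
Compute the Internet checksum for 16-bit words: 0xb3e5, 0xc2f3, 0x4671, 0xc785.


Sum all words (with carry folding):
+ 0xb3e5 = 0xb3e5
+ 0xc2f3 = 0x76d9
+ 0x4671 = 0xbd4a
+ 0xc785 = 0x84d0
One's complement: ~0x84d0
Checksum = 0x7b2f


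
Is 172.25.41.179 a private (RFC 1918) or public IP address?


RFC 1918 private ranges:
  10.0.0.0/8 (10.0.0.0 - 10.255.255.255)
  172.16.0.0/12 (172.16.0.0 - 172.31.255.255)
  192.168.0.0/16 (192.168.0.0 - 192.168.255.255)
Private (in 172.16.0.0/12)


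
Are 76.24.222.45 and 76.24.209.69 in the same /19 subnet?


Mask: 255.255.224.0
76.24.222.45 AND mask = 76.24.192.0
76.24.209.69 AND mask = 76.24.192.0
Yes, same subnet (76.24.192.0)


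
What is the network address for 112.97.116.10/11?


IP:   01110000.01100001.01110100.00001010
Mask: 11111111.11100000.00000000.00000000
AND operation:
Net:  01110000.01100000.00000000.00000000
Network: 112.96.0.0/11


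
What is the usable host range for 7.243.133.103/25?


Network: 7.243.133.0
Broadcast: 7.243.133.127
First usable = network + 1
Last usable = broadcast - 1
Range: 7.243.133.1 to 7.243.133.126


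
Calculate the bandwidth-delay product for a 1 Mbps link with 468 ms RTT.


BDP = bandwidth * RTT
= 1 Mbps * 468 ms
= 1 * 1e6 * 468 / 1000 bits
= 468000 bits
= 58500 bytes
= 57.1289 KB
BDP = 468000 bits (58500 bytes)


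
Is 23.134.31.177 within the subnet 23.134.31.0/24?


Subnet network: 23.134.31.0
Test IP AND mask: 23.134.31.0
Yes, 23.134.31.177 is in 23.134.31.0/24


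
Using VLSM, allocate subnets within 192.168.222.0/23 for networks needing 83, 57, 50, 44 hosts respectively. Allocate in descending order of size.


83 hosts -> /25 (126 usable): 192.168.222.0/25
57 hosts -> /26 (62 usable): 192.168.222.128/26
50 hosts -> /26 (62 usable): 192.168.222.192/26
44 hosts -> /26 (62 usable): 192.168.223.0/26
Allocation: 192.168.222.0/25 (83 hosts, 126 usable); 192.168.222.128/26 (57 hosts, 62 usable); 192.168.222.192/26 (50 hosts, 62 usable); 192.168.223.0/26 (44 hosts, 62 usable)


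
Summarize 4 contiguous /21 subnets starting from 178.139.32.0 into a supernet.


Original prefix: /21
Number of subnets: 4 = 2^2
New prefix = 21 - 2 = 19
Supernet: 178.139.32.0/19


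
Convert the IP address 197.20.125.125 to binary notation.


197 = 11000101
20 = 00010100
125 = 01111101
125 = 01111101
Binary: 11000101.00010100.01111101.01111101


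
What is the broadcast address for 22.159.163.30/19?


Network: 22.159.160.0/19
Host bits = 13
Set all host bits to 1:
Broadcast: 22.159.191.255


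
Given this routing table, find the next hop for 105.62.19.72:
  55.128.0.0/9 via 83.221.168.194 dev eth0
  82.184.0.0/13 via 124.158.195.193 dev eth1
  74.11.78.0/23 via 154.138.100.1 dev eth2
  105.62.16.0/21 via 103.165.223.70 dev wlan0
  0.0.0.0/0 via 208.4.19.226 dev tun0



Longest prefix match for 105.62.19.72:
  /9 55.128.0.0: no
  /13 82.184.0.0: no
  /23 74.11.78.0: no
  /21 105.62.16.0: MATCH
  /0 0.0.0.0: MATCH
Selected: next-hop 103.165.223.70 via wlan0 (matched /21)


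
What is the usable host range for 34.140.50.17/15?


Network: 34.140.0.0
Broadcast: 34.141.255.255
First usable = network + 1
Last usable = broadcast - 1
Range: 34.140.0.1 to 34.141.255.254


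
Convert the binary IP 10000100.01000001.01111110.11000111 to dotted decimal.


10000100 = 132
01000001 = 65
01111110 = 126
11000111 = 199
IP: 132.65.126.199


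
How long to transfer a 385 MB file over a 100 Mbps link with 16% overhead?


Effective throughput = 100 * (1 - 16/100) = 84 Mbps
File size in Mb = 385 * 8 = 3080 Mb
Time = 3080 / 84
Time = 36.6667 seconds


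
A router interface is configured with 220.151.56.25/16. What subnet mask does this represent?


/16 means 16 network bits, 16 host bits
Binary: 11111111111111110000000000000000
Mask: 255.255.0.0


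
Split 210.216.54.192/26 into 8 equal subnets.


New prefix = 26 + 3 = 29
Each subnet has 8 addresses
  210.216.54.192/29
  210.216.54.200/29
  210.216.54.208/29
  210.216.54.216/29
  210.216.54.224/29
  210.216.54.232/29
  210.216.54.240/29
  210.216.54.248/29
Subnets: 210.216.54.192/29, 210.216.54.200/29, 210.216.54.208/29, 210.216.54.216/29, 210.216.54.224/29, 210.216.54.232/29, 210.216.54.240/29, 210.216.54.248/29


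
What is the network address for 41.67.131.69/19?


IP:   00101001.01000011.10000011.01000101
Mask: 11111111.11111111.11100000.00000000
AND operation:
Net:  00101001.01000011.10000000.00000000
Network: 41.67.128.0/19


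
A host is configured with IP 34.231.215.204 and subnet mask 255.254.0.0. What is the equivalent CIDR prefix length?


Binary: 11111111.11111110.00000000.00000000
Count leading 1s
Prefix: /15


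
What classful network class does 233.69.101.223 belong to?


First octet: 233
Binary: 11101001
1110xxxx -> Class D (224-239)
Class D (multicast), default mask N/A


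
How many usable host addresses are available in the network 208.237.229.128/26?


Host bits = 32 - 26 = 6
Total addresses = 2^6 = 64
Usable = total - 2 (network and broadcast)
Usable hosts: 62


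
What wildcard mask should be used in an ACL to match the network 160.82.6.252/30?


Subnet mask: 255.255.255.252
Wildcard = 255.255.255.255 - subnet mask
255 - 255 = 0
255 - 255 = 0
255 - 255 = 0
255 - 252 = 3
Wildcard: 0.0.0.3


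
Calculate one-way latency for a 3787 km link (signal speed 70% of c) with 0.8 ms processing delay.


Speed = 0.7 * 3e5 km/s = 210000 km/s
Propagation delay = 3787 / 210000 = 0.018 s = 18.0333 ms
Processing delay = 0.8 ms
Total one-way latency = 18.8333 ms


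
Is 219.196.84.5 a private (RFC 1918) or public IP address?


RFC 1918 private ranges:
  10.0.0.0/8 (10.0.0.0 - 10.255.255.255)
  172.16.0.0/12 (172.16.0.0 - 172.31.255.255)
  192.168.0.0/16 (192.168.0.0 - 192.168.255.255)
Public (not in any RFC 1918 range)


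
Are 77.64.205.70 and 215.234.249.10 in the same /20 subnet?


Mask: 255.255.240.0
77.64.205.70 AND mask = 77.64.192.0
215.234.249.10 AND mask = 215.234.240.0
No, different subnets (77.64.192.0 vs 215.234.240.0)


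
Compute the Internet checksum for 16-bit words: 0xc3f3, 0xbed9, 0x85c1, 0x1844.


Sum all words (with carry folding):
+ 0xc3f3 = 0xc3f3
+ 0xbed9 = 0x82cd
+ 0x85c1 = 0x088f
+ 0x1844 = 0x20d3
One's complement: ~0x20d3
Checksum = 0xdf2c


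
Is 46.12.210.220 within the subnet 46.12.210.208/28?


Subnet network: 46.12.210.208
Test IP AND mask: 46.12.210.208
Yes, 46.12.210.220 is in 46.12.210.208/28


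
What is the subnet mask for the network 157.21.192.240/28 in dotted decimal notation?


/28 means 28 network bits, 4 host bits
Binary: 11111111111111111111111111110000
Mask: 255.255.255.240


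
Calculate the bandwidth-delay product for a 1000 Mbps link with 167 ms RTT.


BDP = bandwidth * RTT
= 1000 Mbps * 167 ms
= 1000 * 1e6 * 167 / 1000 bits
= 167000000 bits
= 20875000 bytes
= 20385.7422 KB
BDP = 167000000 bits (20875000 bytes)


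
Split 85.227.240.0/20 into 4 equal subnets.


New prefix = 20 + 2 = 22
Each subnet has 1024 addresses
  85.227.240.0/22
  85.227.244.0/22
  85.227.248.0/22
  85.227.252.0/22
Subnets: 85.227.240.0/22, 85.227.244.0/22, 85.227.248.0/22, 85.227.252.0/22


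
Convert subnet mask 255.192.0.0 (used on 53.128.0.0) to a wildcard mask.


Subnet mask: 255.192.0.0
Wildcard = 255.255.255.255 - subnet mask
255 - 255 = 0
255 - 192 = 63
255 - 0 = 255
255 - 0 = 255
Wildcard: 0.63.255.255


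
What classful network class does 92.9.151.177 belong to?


First octet: 92
Binary: 01011100
0xxxxxxx -> Class A (1-126)
Class A, default mask 255.0.0.0 (/8)


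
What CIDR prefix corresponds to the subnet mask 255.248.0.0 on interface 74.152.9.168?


Binary: 11111111.11111000.00000000.00000000
Count leading 1s
Prefix: /13


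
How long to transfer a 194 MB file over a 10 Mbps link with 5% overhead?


Effective throughput = 10 * (1 - 5/100) = 9.5 Mbps
File size in Mb = 194 * 8 = 1552 Mb
Time = 1552 / 9.5
Time = 163.3684 seconds


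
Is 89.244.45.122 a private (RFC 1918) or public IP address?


RFC 1918 private ranges:
  10.0.0.0/8 (10.0.0.0 - 10.255.255.255)
  172.16.0.0/12 (172.16.0.0 - 172.31.255.255)
  192.168.0.0/16 (192.168.0.0 - 192.168.255.255)
Public (not in any RFC 1918 range)


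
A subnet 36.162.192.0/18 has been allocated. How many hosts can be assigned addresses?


Host bits = 32 - 18 = 14
Total addresses = 2^14 = 16384
Usable = total - 2 (network and broadcast)
Usable hosts: 16382


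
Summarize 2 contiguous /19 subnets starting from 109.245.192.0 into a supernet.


Original prefix: /19
Number of subnets: 2 = 2^1
New prefix = 19 - 1 = 18
Supernet: 109.245.192.0/18


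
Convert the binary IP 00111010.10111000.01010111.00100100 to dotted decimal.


00111010 = 58
10111000 = 184
01010111 = 87
00100100 = 36
IP: 58.184.87.36


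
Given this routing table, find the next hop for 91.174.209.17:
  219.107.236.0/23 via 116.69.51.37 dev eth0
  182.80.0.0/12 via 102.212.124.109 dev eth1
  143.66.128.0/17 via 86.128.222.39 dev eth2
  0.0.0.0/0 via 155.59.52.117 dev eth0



Longest prefix match for 91.174.209.17:
  /23 219.107.236.0: no
  /12 182.80.0.0: no
  /17 143.66.128.0: no
  /0 0.0.0.0: MATCH
Selected: next-hop 155.59.52.117 via eth0 (matched /0)


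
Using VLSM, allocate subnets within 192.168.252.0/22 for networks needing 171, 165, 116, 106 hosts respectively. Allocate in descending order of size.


171 hosts -> /24 (254 usable): 192.168.252.0/24
165 hosts -> /24 (254 usable): 192.168.253.0/24
116 hosts -> /25 (126 usable): 192.168.254.0/25
106 hosts -> /25 (126 usable): 192.168.254.128/25
Allocation: 192.168.252.0/24 (171 hosts, 254 usable); 192.168.253.0/24 (165 hosts, 254 usable); 192.168.254.0/25 (116 hosts, 126 usable); 192.168.254.128/25 (106 hosts, 126 usable)


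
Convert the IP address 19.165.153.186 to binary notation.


19 = 00010011
165 = 10100101
153 = 10011001
186 = 10111010
Binary: 00010011.10100101.10011001.10111010


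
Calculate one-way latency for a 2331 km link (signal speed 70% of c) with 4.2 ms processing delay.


Speed = 0.7 * 3e5 km/s = 210000 km/s
Propagation delay = 2331 / 210000 = 0.0111 s = 11.1 ms
Processing delay = 4.2 ms
Total one-way latency = 15.3 ms


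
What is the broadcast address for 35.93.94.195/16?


Network: 35.93.0.0/16
Host bits = 16
Set all host bits to 1:
Broadcast: 35.93.255.255


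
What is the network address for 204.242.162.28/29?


IP:   11001100.11110010.10100010.00011100
Mask: 11111111.11111111.11111111.11111000
AND operation:
Net:  11001100.11110010.10100010.00011000
Network: 204.242.162.24/29


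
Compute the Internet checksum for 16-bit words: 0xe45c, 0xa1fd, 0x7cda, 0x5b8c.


Sum all words (with carry folding):
+ 0xe45c = 0xe45c
+ 0xa1fd = 0x865a
+ 0x7cda = 0x0335
+ 0x5b8c = 0x5ec1
One's complement: ~0x5ec1
Checksum = 0xa13e


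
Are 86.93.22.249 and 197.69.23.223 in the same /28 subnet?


Mask: 255.255.255.240
86.93.22.249 AND mask = 86.93.22.240
197.69.23.223 AND mask = 197.69.23.208
No, different subnets (86.93.22.240 vs 197.69.23.208)


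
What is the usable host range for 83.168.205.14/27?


Network: 83.168.205.0
Broadcast: 83.168.205.31
First usable = network + 1
Last usable = broadcast - 1
Range: 83.168.205.1 to 83.168.205.30


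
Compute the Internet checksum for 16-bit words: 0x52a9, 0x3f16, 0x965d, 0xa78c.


Sum all words (with carry folding):
+ 0x52a9 = 0x52a9
+ 0x3f16 = 0x91bf
+ 0x965d = 0x281d
+ 0xa78c = 0xcfa9
One's complement: ~0xcfa9
Checksum = 0x3056


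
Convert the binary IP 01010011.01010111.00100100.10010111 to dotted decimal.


01010011 = 83
01010111 = 87
00100100 = 36
10010111 = 151
IP: 83.87.36.151


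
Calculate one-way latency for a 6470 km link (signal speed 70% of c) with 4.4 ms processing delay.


Speed = 0.7 * 3e5 km/s = 210000 km/s
Propagation delay = 6470 / 210000 = 0.0308 s = 30.8095 ms
Processing delay = 4.4 ms
Total one-way latency = 35.2095 ms


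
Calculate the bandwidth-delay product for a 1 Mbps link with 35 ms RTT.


BDP = bandwidth * RTT
= 1 Mbps * 35 ms
= 1 * 1e6 * 35 / 1000 bits
= 35000 bits
= 4375 bytes
= 4.2725 KB
BDP = 35000 bits (4375 bytes)


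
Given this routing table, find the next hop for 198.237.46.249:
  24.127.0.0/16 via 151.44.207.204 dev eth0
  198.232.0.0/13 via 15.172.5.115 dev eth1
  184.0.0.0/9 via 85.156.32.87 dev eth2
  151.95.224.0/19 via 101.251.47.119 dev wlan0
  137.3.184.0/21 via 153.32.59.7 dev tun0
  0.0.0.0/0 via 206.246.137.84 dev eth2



Longest prefix match for 198.237.46.249:
  /16 24.127.0.0: no
  /13 198.232.0.0: MATCH
  /9 184.0.0.0: no
  /19 151.95.224.0: no
  /21 137.3.184.0: no
  /0 0.0.0.0: MATCH
Selected: next-hop 15.172.5.115 via eth1 (matched /13)


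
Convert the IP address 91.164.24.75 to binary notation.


91 = 01011011
164 = 10100100
24 = 00011000
75 = 01001011
Binary: 01011011.10100100.00011000.01001011


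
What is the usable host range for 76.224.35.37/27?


Network: 76.224.35.32
Broadcast: 76.224.35.63
First usable = network + 1
Last usable = broadcast - 1
Range: 76.224.35.33 to 76.224.35.62


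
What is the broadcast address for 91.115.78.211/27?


Network: 91.115.78.192/27
Host bits = 5
Set all host bits to 1:
Broadcast: 91.115.78.223


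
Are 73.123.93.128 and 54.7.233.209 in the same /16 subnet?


Mask: 255.255.0.0
73.123.93.128 AND mask = 73.123.0.0
54.7.233.209 AND mask = 54.7.0.0
No, different subnets (73.123.0.0 vs 54.7.0.0)


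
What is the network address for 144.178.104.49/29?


IP:   10010000.10110010.01101000.00110001
Mask: 11111111.11111111.11111111.11111000
AND operation:
Net:  10010000.10110010.01101000.00110000
Network: 144.178.104.48/29


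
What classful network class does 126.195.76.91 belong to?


First octet: 126
Binary: 01111110
0xxxxxxx -> Class A (1-126)
Class A, default mask 255.0.0.0 (/8)


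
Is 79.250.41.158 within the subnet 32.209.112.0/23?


Subnet network: 32.209.112.0
Test IP AND mask: 79.250.40.0
No, 79.250.41.158 is not in 32.209.112.0/23


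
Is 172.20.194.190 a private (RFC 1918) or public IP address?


RFC 1918 private ranges:
  10.0.0.0/8 (10.0.0.0 - 10.255.255.255)
  172.16.0.0/12 (172.16.0.0 - 172.31.255.255)
  192.168.0.0/16 (192.168.0.0 - 192.168.255.255)
Private (in 172.16.0.0/12)


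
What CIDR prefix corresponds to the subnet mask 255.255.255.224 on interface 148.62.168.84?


Binary: 11111111.11111111.11111111.11100000
Count leading 1s
Prefix: /27


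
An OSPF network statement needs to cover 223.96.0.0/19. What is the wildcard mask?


Subnet mask: 255.255.224.0
Wildcard = 255.255.255.255 - subnet mask
255 - 255 = 0
255 - 255 = 0
255 - 224 = 31
255 - 0 = 255
Wildcard: 0.0.31.255


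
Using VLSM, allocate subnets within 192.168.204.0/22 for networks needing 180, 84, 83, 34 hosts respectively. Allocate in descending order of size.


180 hosts -> /24 (254 usable): 192.168.204.0/24
84 hosts -> /25 (126 usable): 192.168.205.0/25
83 hosts -> /25 (126 usable): 192.168.205.128/25
34 hosts -> /26 (62 usable): 192.168.206.0/26
Allocation: 192.168.204.0/24 (180 hosts, 254 usable); 192.168.205.0/25 (84 hosts, 126 usable); 192.168.205.128/25 (83 hosts, 126 usable); 192.168.206.0/26 (34 hosts, 62 usable)


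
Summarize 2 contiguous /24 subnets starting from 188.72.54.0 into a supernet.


Original prefix: /24
Number of subnets: 2 = 2^1
New prefix = 24 - 1 = 23
Supernet: 188.72.54.0/23


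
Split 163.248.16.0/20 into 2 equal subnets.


New prefix = 20 + 1 = 21
Each subnet has 2048 addresses
  163.248.16.0/21
  163.248.24.0/21
Subnets: 163.248.16.0/21, 163.248.24.0/21


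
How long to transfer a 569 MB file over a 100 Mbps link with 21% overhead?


Effective throughput = 100 * (1 - 21/100) = 79 Mbps
File size in Mb = 569 * 8 = 4552 Mb
Time = 4552 / 79
Time = 57.6203 seconds


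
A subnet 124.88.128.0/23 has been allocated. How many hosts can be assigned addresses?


Host bits = 32 - 23 = 9
Total addresses = 2^9 = 512
Usable = total - 2 (network and broadcast)
Usable hosts: 510


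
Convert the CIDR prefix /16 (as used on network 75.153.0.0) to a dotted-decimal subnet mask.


/16 means 16 network bits, 16 host bits
Binary: 11111111111111110000000000000000
Mask: 255.255.0.0


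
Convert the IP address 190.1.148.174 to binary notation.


190 = 10111110
1 = 00000001
148 = 10010100
174 = 10101110
Binary: 10111110.00000001.10010100.10101110


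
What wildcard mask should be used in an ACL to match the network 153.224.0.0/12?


Subnet mask: 255.240.0.0
Wildcard = 255.255.255.255 - subnet mask
255 - 255 = 0
255 - 240 = 15
255 - 0 = 255
255 - 0 = 255
Wildcard: 0.15.255.255


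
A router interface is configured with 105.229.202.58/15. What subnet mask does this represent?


/15 means 15 network bits, 17 host bits
Binary: 11111111111111100000000000000000
Mask: 255.254.0.0


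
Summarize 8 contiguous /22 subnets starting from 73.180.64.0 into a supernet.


Original prefix: /22
Number of subnets: 8 = 2^3
New prefix = 22 - 3 = 19
Supernet: 73.180.64.0/19


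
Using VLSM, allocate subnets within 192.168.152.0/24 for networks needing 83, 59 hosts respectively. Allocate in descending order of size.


83 hosts -> /25 (126 usable): 192.168.152.0/25
59 hosts -> /26 (62 usable): 192.168.152.128/26
Allocation: 192.168.152.0/25 (83 hosts, 126 usable); 192.168.152.128/26 (59 hosts, 62 usable)


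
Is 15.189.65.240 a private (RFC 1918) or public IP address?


RFC 1918 private ranges:
  10.0.0.0/8 (10.0.0.0 - 10.255.255.255)
  172.16.0.0/12 (172.16.0.0 - 172.31.255.255)
  192.168.0.0/16 (192.168.0.0 - 192.168.255.255)
Public (not in any RFC 1918 range)


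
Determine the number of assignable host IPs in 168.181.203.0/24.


Host bits = 32 - 24 = 8
Total addresses = 2^8 = 256
Usable = total - 2 (network and broadcast)
Usable hosts: 254


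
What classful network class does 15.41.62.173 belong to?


First octet: 15
Binary: 00001111
0xxxxxxx -> Class A (1-126)
Class A, default mask 255.0.0.0 (/8)


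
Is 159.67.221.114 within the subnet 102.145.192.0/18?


Subnet network: 102.145.192.0
Test IP AND mask: 159.67.192.0
No, 159.67.221.114 is not in 102.145.192.0/18


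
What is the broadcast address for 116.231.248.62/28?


Network: 116.231.248.48/28
Host bits = 4
Set all host bits to 1:
Broadcast: 116.231.248.63


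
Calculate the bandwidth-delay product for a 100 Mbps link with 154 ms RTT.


BDP = bandwidth * RTT
= 100 Mbps * 154 ms
= 100 * 1e6 * 154 / 1000 bits
= 15400000 bits
= 1925000 bytes
= 1879.8828 KB
BDP = 15400000 bits (1925000 bytes)


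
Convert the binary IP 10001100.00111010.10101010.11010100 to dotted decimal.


10001100 = 140
00111010 = 58
10101010 = 170
11010100 = 212
IP: 140.58.170.212


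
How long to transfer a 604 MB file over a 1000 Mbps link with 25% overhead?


Effective throughput = 1000 * (1 - 25/100) = 750 Mbps
File size in Mb = 604 * 8 = 4832 Mb
Time = 4832 / 750
Time = 6.4427 seconds


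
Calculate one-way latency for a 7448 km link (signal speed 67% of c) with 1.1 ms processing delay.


Speed = 0.67 * 3e5 km/s = 201000 km/s
Propagation delay = 7448 / 201000 = 0.0371 s = 37.0547 ms
Processing delay = 1.1 ms
Total one-way latency = 38.1547 ms


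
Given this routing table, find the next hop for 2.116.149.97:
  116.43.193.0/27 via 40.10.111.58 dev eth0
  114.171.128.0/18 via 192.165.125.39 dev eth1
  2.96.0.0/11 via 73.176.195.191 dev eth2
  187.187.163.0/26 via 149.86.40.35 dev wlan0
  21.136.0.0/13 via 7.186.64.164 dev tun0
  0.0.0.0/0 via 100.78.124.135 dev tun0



Longest prefix match for 2.116.149.97:
  /27 116.43.193.0: no
  /18 114.171.128.0: no
  /11 2.96.0.0: MATCH
  /26 187.187.163.0: no
  /13 21.136.0.0: no
  /0 0.0.0.0: MATCH
Selected: next-hop 73.176.195.191 via eth2 (matched /11)
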